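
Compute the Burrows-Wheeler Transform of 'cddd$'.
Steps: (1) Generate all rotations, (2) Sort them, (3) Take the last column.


Rotations (sorted):
  0: $cddd -> last char: d
  1: cddd$ -> last char: $
  2: d$cdd -> last char: d
  3: dd$cd -> last char: d
  4: ddd$c -> last char: c


BWT = d$ddc


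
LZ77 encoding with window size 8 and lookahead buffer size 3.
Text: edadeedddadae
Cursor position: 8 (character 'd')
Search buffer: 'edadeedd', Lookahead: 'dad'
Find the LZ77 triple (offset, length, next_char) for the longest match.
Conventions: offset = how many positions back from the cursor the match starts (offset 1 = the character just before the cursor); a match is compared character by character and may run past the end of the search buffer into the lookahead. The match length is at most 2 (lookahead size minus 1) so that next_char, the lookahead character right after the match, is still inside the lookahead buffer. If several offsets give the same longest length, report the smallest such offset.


Try each offset into the search buffer:
  offset=1 (pos 7, char 'd'): match length 1
  offset=2 (pos 6, char 'd'): match length 1
  offset=3 (pos 5, char 'e'): match length 0
  offset=4 (pos 4, char 'e'): match length 0
  offset=5 (pos 3, char 'd'): match length 1
  offset=6 (pos 2, char 'a'): match length 0
  offset=7 (pos 1, char 'd'): match length 2
  offset=8 (pos 0, char 'e'): match length 0
Longest match has length 2 at offset 7.
next_char = character at position 8 + 2 = 10 -> 'd'

Best match: offset=7, length=2 (matching 'da' starting at position 1)
LZ77 triple: (7, 2, 'd')


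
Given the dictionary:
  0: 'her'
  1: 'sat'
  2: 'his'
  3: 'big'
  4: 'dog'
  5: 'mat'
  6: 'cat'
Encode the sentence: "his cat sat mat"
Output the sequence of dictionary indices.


Look up each word in the dictionary:
  'his' -> 2
  'cat' -> 6
  'sat' -> 1
  'mat' -> 5

Encoded: [2, 6, 1, 5]


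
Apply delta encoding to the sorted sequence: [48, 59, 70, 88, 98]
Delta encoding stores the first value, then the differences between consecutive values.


First value: 48
Deltas:
  59 - 48 = 11
  70 - 59 = 11
  88 - 70 = 18
  98 - 88 = 10


Delta encoded: [48, 11, 11, 18, 10]


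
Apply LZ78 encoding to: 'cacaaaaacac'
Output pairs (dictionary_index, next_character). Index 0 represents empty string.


LZ78 encoding steps:
Dictionary: {0: ''}
Step 1: w='' (idx 0), next='c' -> output (0, 'c'), add 'c' as idx 1
Step 2: w='' (idx 0), next='a' -> output (0, 'a'), add 'a' as idx 2
Step 3: w='c' (idx 1), next='a' -> output (1, 'a'), add 'ca' as idx 3
Step 4: w='a' (idx 2), next='a' -> output (2, 'a'), add 'aa' as idx 4
Step 5: w='aa' (idx 4), next='c' -> output (4, 'c'), add 'aac' as idx 5
Step 6: w='a' (idx 2), next='c' -> output (2, 'c'), add 'ac' as idx 6


Encoded: [(0, 'c'), (0, 'a'), (1, 'a'), (2, 'a'), (4, 'c'), (2, 'c')]


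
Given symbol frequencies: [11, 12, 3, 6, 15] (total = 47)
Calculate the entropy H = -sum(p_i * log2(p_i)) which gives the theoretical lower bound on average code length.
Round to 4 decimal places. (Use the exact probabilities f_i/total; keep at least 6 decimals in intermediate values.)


Per-symbol terms -p_i * log2(p_i) with p_i = f_i/47:
  p = 11/47 = 0.234043: log2(p) = -2.095157, -p*log2(p) = 0.490356
  p = 12/47 = 0.255319: log2(p) = -1.969626, -p*log2(p) = 0.502883
  p = 3/47 = 0.063830: log2(p) = -3.969626, -p*log2(p) = 0.253380
  p = 6/47 = 0.127660: log2(p) = -2.969626, -p*log2(p) = 0.379101
  p = 15/47 = 0.319149: log2(p) = -1.647698, -p*log2(p) = 0.525861
H = 0.490356 + 0.502883 + 0.253380 + 0.379101 + 0.525861 = 2.151581

H = 2.1516 bits/symbol


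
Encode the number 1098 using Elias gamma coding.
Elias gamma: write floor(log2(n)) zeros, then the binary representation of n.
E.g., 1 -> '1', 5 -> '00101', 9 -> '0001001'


num_bits = floor(log2(1098)) + 1 = 11
leading_zeros = num_bits - 1 = 10
binary(1098) = 10001001010

Elias gamma(1098) = '0000000000' + '10001001010' = 000000000010001001010 (21 bits)


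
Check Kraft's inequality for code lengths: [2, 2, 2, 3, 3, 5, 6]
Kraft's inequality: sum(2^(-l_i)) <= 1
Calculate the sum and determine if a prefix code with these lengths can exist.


Sum = 2^(-2) + 2^(-2) + 2^(-2) + 2^(-3) + 2^(-3) + 2^(-5) + 2^(-6)
    = 0.25 + 0.25 + 0.25 + 0.125 + 0.125 + 0.03125 + 0.015625
    = 67/64 = 1.046875
Since 1.046875 > 1, Kraft's inequality is NOT satisfied.
A prefix code with these lengths CANNOT exist.

Kraft sum = 1.046875. Not satisfied.


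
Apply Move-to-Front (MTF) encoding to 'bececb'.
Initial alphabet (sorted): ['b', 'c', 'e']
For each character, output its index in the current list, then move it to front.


MTF encoding:
'b': index 0 in ['b', 'c', 'e'] -> ['b', 'c', 'e']
'e': index 2 in ['b', 'c', 'e'] -> ['e', 'b', 'c']
'c': index 2 in ['e', 'b', 'c'] -> ['c', 'e', 'b']
'e': index 1 in ['c', 'e', 'b'] -> ['e', 'c', 'b']
'c': index 1 in ['e', 'c', 'b'] -> ['c', 'e', 'b']
'b': index 2 in ['c', 'e', 'b'] -> ['b', 'c', 'e']


Output: [0, 2, 2, 1, 1, 2]


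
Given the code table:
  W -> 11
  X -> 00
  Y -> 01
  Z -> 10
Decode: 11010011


Decoding:
11 -> W
01 -> Y
00 -> X
11 -> W


Result: WYXW


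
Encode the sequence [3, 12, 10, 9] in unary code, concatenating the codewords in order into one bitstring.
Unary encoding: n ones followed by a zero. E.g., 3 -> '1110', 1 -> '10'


Encode each number as n ones followed by a terminating 0:
  3 -> 1110 (4 bits)
  12 -> 1111111111110 (13 bits)
  10 -> 11111111110 (11 bits)
  9 -> 1111111110 (10 bits)
Total length = 4 + 13 + 11 + 10 = 38 bits.

Unary([3, 12, 10, 9]) = 11101111111111110111111111101111111110 (38 bits)


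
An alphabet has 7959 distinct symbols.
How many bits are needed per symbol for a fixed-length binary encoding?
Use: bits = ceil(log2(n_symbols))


log2(7959) = 12.9584
Bracket: 2^12 = 4096 < 7959 <= 2^13 = 8192
So ceil(log2(7959)) = 13

bits = ceil(log2(7959)) = ceil(12.9584) = 13 bits


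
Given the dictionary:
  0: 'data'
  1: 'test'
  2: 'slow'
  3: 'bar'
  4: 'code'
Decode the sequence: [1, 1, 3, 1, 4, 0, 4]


Look up each index in the dictionary:
  1 -> 'test'
  1 -> 'test'
  3 -> 'bar'
  1 -> 'test'
  4 -> 'code'
  0 -> 'data'
  4 -> 'code'

Decoded: "test test bar test code data code"


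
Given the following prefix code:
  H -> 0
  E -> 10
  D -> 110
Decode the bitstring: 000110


Decoding step by step:
Bits 0 -> H
Bits 0 -> H
Bits 0 -> H
Bits 110 -> D


Decoded message: HHHD


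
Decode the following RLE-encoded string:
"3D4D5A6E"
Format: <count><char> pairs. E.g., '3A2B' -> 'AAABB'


Expanding each <count><char> pair:
  3D -> 'DDD'
  4D -> 'DDDD'
  5A -> 'AAAAA'
  6E -> 'EEEEEE'

Decoded = DDDDDDDAAAAAEEEEEE


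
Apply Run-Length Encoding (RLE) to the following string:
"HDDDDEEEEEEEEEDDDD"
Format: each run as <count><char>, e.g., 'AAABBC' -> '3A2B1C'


Scanning runs left to right:
  i=0: run of 'H' x 1 -> '1H'
  i=1: run of 'D' x 4 -> '4D'
  i=5: run of 'E' x 9 -> '9E'
  i=14: run of 'D' x 4 -> '4D'

RLE = 1H4D9E4D


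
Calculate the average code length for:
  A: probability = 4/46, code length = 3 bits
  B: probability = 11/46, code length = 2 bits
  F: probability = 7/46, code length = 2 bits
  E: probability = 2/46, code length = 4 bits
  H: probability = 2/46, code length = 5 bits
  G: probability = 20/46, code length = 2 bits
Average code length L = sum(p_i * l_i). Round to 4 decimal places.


Weighted contributions p_i * l_i:
  A: (4/46) * 3 = 12/46
  B: (11/46) * 2 = 22/46
  F: (7/46) * 2 = 14/46
  E: (2/46) * 4 = 8/46
  H: (2/46) * 5 = 10/46
  G: (20/46) * 2 = 40/46
Sum = (12 + 22 + 14 + 8 + 10 + 40)/46 = 106/46

L = 106/46 = 2.3043 bits/symbol


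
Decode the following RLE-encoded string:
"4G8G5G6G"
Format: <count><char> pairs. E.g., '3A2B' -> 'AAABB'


Expanding each <count><char> pair:
  4G -> 'GGGG'
  8G -> 'GGGGGGGG'
  5G -> 'GGGGG'
  6G -> 'GGGGGG'

Decoded = GGGGGGGGGGGGGGGGGGGGGGG


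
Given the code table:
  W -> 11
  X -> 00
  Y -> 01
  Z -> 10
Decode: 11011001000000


Decoding:
11 -> W
01 -> Y
10 -> Z
01 -> Y
00 -> X
00 -> X
00 -> X


Result: WYZYXXX


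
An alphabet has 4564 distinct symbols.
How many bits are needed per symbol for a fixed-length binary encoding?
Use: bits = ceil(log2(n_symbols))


log2(4564) = 12.1561
Bracket: 2^12 = 4096 < 4564 <= 2^13 = 8192
So ceil(log2(4564)) = 13

bits = ceil(log2(4564)) = ceil(12.1561) = 13 bits


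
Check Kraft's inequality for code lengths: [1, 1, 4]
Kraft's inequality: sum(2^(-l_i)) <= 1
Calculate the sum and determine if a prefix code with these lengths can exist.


Sum = 2^(-1) + 2^(-1) + 2^(-4)
    = 0.5 + 0.5 + 0.0625
    = 17/16 = 1.0625
Since 1.0625 > 1, Kraft's inequality is NOT satisfied.
A prefix code with these lengths CANNOT exist.

Kraft sum = 1.0625. Not satisfied.


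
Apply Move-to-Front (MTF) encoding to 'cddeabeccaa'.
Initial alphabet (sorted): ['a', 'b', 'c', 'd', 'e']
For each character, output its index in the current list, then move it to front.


MTF encoding:
'c': index 2 in ['a', 'b', 'c', 'd', 'e'] -> ['c', 'a', 'b', 'd', 'e']
'd': index 3 in ['c', 'a', 'b', 'd', 'e'] -> ['d', 'c', 'a', 'b', 'e']
'd': index 0 in ['d', 'c', 'a', 'b', 'e'] -> ['d', 'c', 'a', 'b', 'e']
'e': index 4 in ['d', 'c', 'a', 'b', 'e'] -> ['e', 'd', 'c', 'a', 'b']
'a': index 3 in ['e', 'd', 'c', 'a', 'b'] -> ['a', 'e', 'd', 'c', 'b']
'b': index 4 in ['a', 'e', 'd', 'c', 'b'] -> ['b', 'a', 'e', 'd', 'c']
'e': index 2 in ['b', 'a', 'e', 'd', 'c'] -> ['e', 'b', 'a', 'd', 'c']
'c': index 4 in ['e', 'b', 'a', 'd', 'c'] -> ['c', 'e', 'b', 'a', 'd']
'c': index 0 in ['c', 'e', 'b', 'a', 'd'] -> ['c', 'e', 'b', 'a', 'd']
'a': index 3 in ['c', 'e', 'b', 'a', 'd'] -> ['a', 'c', 'e', 'b', 'd']
'a': index 0 in ['a', 'c', 'e', 'b', 'd'] -> ['a', 'c', 'e', 'b', 'd']


Output: [2, 3, 0, 4, 3, 4, 2, 4, 0, 3, 0]


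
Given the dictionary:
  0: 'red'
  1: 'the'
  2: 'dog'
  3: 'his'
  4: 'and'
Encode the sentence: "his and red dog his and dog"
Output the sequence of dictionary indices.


Look up each word in the dictionary:
  'his' -> 3
  'and' -> 4
  'red' -> 0
  'dog' -> 2
  'his' -> 3
  'and' -> 4
  'dog' -> 2

Encoded: [3, 4, 0, 2, 3, 4, 2]


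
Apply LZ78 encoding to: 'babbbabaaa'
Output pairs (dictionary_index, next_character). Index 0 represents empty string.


LZ78 encoding steps:
Dictionary: {0: ''}
Step 1: w='' (idx 0), next='b' -> output (0, 'b'), add 'b' as idx 1
Step 2: w='' (idx 0), next='a' -> output (0, 'a'), add 'a' as idx 2
Step 3: w='b' (idx 1), next='b' -> output (1, 'b'), add 'bb' as idx 3
Step 4: w='b' (idx 1), next='a' -> output (1, 'a'), add 'ba' as idx 4
Step 5: w='ba' (idx 4), next='a' -> output (4, 'a'), add 'baa' as idx 5
Step 6: w='a' (idx 2), end of input -> output (2, '')


Encoded: [(0, 'b'), (0, 'a'), (1, 'b'), (1, 'a'), (4, 'a'), (2, '')]


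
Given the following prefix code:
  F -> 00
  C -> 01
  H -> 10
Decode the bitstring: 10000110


Decoding step by step:
Bits 10 -> H
Bits 00 -> F
Bits 01 -> C
Bits 10 -> H


Decoded message: HFCH


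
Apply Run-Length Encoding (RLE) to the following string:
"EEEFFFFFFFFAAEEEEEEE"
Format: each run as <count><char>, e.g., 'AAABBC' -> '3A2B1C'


Scanning runs left to right:
  i=0: run of 'E' x 3 -> '3E'
  i=3: run of 'F' x 8 -> '8F'
  i=11: run of 'A' x 2 -> '2A'
  i=13: run of 'E' x 7 -> '7E'

RLE = 3E8F2A7E


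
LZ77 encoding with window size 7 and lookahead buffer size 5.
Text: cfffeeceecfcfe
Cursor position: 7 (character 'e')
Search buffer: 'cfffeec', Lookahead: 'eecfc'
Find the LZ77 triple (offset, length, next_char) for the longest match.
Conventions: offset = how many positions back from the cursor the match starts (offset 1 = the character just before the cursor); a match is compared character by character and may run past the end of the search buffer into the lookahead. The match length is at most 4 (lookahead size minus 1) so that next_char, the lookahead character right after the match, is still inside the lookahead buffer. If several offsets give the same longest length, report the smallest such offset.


Try each offset into the search buffer:
  offset=1 (pos 6, char 'c'): match length 0
  offset=2 (pos 5, char 'e'): match length 1
  offset=3 (pos 4, char 'e'): match length 3
  offset=4 (pos 3, char 'f'): match length 0
  offset=5 (pos 2, char 'f'): match length 0
  offset=6 (pos 1, char 'f'): match length 0
  offset=7 (pos 0, char 'c'): match length 0
Longest match has length 3 at offset 3.
next_char = character at position 7 + 3 = 10 -> 'f'

Best match: offset=3, length=3 (matching 'eec' starting at position 4)
LZ77 triple: (3, 3, 'f')


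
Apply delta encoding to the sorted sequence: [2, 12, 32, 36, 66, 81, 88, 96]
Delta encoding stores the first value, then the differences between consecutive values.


First value: 2
Deltas:
  12 - 2 = 10
  32 - 12 = 20
  36 - 32 = 4
  66 - 36 = 30
  81 - 66 = 15
  88 - 81 = 7
  96 - 88 = 8


Delta encoded: [2, 10, 20, 4, 30, 15, 7, 8]


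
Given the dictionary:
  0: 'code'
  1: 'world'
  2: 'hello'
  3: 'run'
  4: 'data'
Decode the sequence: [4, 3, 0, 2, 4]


Look up each index in the dictionary:
  4 -> 'data'
  3 -> 'run'
  0 -> 'code'
  2 -> 'hello'
  4 -> 'data'

Decoded: "data run code hello data"


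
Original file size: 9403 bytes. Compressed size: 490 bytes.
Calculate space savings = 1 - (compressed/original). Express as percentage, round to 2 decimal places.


ratio = compressed/original = 490/9403 = 0.052111
savings = 1 - ratio = 1 - 0.052111 = 0.947889
as a percentage: 0.947889 * 100 = 94.79%

Space savings = 1 - 490/9403 = 94.79%


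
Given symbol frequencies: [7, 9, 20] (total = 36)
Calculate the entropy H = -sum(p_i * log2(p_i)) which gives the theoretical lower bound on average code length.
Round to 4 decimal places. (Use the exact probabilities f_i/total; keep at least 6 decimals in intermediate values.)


Per-symbol terms -p_i * log2(p_i) with p_i = f_i/36:
  p = 7/36 = 0.194444: log2(p) = -2.362570, -p*log2(p) = 0.459389
  p = 9/36 = 0.250000: log2(p) = -2.000000, -p*log2(p) = 0.500000
  p = 20/36 = 0.555556: log2(p) = -0.847997, -p*log2(p) = 0.471109
H = 0.459389 + 0.500000 + 0.471109 = 1.430498

H = 1.4305 bits/symbol


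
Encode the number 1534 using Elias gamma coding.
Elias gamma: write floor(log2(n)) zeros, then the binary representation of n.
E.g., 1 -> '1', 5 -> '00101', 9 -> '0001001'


num_bits = floor(log2(1534)) + 1 = 11
leading_zeros = num_bits - 1 = 10
binary(1534) = 10111111110

Elias gamma(1534) = '0000000000' + '10111111110' = 000000000010111111110 (21 bits)


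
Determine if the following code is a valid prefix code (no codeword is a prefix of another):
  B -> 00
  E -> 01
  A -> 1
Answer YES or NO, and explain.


Checking each pair (does one codeword prefix another?):
  B='00' vs E='01': no prefix
  B='00' vs A='1': no prefix
  E='01' vs B='00': no prefix
  E='01' vs A='1': no prefix
  A='1' vs B='00': no prefix
  A='1' vs E='01': no prefix
No violation found over all pairs.

YES -- this is a valid prefix code. No codeword is a prefix of any other codeword.


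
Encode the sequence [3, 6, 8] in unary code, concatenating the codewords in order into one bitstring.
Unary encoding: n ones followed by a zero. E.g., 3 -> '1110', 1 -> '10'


Encode each number as n ones followed by a terminating 0:
  3 -> 1110 (4 bits)
  6 -> 1111110 (7 bits)
  8 -> 111111110 (9 bits)
Total length = 4 + 7 + 9 = 20 bits.

Unary([3, 6, 8]) = 11101111110111111110 (20 bits)


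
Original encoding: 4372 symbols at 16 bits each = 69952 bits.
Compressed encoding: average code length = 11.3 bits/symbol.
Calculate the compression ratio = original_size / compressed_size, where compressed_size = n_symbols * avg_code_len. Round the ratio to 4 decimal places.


original_size = n_symbols * orig_bits = 4372 * 16 = 69952 bits
compressed_size = n_symbols * avg_code_len = 4372 * 11.3 = 49403.6 bits
ratio = original_size / compressed_size = 69952 / 49403.6 = 1.4159

Compression ratio = 1.4159


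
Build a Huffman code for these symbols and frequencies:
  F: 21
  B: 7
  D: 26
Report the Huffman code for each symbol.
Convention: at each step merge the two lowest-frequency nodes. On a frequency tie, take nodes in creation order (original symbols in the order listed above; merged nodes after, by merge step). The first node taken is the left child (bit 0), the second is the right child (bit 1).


Huffman tree construction:
Step 1: Merge B(7) + F(21) = 28
Step 2: Merge D(26) + (B+F)(28) = 54
Read each symbol's code off the tree from the root (left child = 0, right child = 1).

Codes:
  F: 11 (length 2)
  B: 10 (length 2)
  D: 0 (length 1)
Average code length: 82/54 = 1.5185 bits/symbol


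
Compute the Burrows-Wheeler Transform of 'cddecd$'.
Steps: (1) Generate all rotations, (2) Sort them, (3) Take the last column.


Rotations (sorted):
  0: $cddecd -> last char: d
  1: cd$cdde -> last char: e
  2: cddecd$ -> last char: $
  3: d$cddec -> last char: c
  4: ddecd$c -> last char: c
  5: decd$cd -> last char: d
  6: ecd$cdd -> last char: d


BWT = de$ccdd


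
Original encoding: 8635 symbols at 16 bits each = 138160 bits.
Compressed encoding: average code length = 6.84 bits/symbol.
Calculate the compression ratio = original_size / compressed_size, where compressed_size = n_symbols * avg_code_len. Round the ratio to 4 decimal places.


original_size = n_symbols * orig_bits = 8635 * 16 = 138160 bits
compressed_size = n_symbols * avg_code_len = 8635 * 6.84 = 59063.4 bits
ratio = original_size / compressed_size = 138160 / 59063.4 = 2.3392

Compression ratio = 2.3392


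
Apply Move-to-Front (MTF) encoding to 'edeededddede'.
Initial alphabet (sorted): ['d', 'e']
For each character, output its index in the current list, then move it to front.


MTF encoding:
'e': index 1 in ['d', 'e'] -> ['e', 'd']
'd': index 1 in ['e', 'd'] -> ['d', 'e']
'e': index 1 in ['d', 'e'] -> ['e', 'd']
'e': index 0 in ['e', 'd'] -> ['e', 'd']
'd': index 1 in ['e', 'd'] -> ['d', 'e']
'e': index 1 in ['d', 'e'] -> ['e', 'd']
'd': index 1 in ['e', 'd'] -> ['d', 'e']
'd': index 0 in ['d', 'e'] -> ['d', 'e']
'd': index 0 in ['d', 'e'] -> ['d', 'e']
'e': index 1 in ['d', 'e'] -> ['e', 'd']
'd': index 1 in ['e', 'd'] -> ['d', 'e']
'e': index 1 in ['d', 'e'] -> ['e', 'd']


Output: [1, 1, 1, 0, 1, 1, 1, 0, 0, 1, 1, 1]


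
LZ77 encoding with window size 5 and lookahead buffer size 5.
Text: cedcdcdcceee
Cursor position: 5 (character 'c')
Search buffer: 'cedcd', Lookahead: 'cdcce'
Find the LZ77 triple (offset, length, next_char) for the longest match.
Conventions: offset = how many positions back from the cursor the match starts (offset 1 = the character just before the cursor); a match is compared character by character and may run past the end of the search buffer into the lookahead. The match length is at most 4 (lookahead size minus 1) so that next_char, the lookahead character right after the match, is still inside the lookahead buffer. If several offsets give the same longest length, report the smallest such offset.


Try each offset into the search buffer:
  offset=1 (pos 4, char 'd'): match length 0
  offset=2 (pos 3, char 'c'): match length 3
  offset=3 (pos 2, char 'd'): match length 0
  offset=4 (pos 1, char 'e'): match length 0
  offset=5 (pos 0, char 'c'): match length 1
Longest match has length 3 at offset 2.
next_char = character at position 5 + 3 = 8 -> 'c'

Best match: offset=2, length=3 (matching 'cdc' starting at position 3)
LZ77 triple: (2, 3, 'c')


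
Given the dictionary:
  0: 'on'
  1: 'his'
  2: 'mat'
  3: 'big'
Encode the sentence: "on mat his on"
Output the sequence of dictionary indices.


Look up each word in the dictionary:
  'on' -> 0
  'mat' -> 2
  'his' -> 1
  'on' -> 0

Encoded: [0, 2, 1, 0]


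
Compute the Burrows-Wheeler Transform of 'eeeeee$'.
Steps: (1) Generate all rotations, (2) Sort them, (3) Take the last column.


Rotations (sorted):
  0: $eeeeee -> last char: e
  1: e$eeeee -> last char: e
  2: ee$eeee -> last char: e
  3: eee$eee -> last char: e
  4: eeee$ee -> last char: e
  5: eeeee$e -> last char: e
  6: eeeeee$ -> last char: $


BWT = eeeeee$


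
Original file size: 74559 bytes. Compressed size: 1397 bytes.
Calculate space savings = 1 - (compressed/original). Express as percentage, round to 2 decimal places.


ratio = compressed/original = 1397/74559 = 0.018737
savings = 1 - ratio = 1 - 0.018737 = 0.981263
as a percentage: 0.981263 * 100 = 98.13%

Space savings = 1 - 1397/74559 = 98.13%


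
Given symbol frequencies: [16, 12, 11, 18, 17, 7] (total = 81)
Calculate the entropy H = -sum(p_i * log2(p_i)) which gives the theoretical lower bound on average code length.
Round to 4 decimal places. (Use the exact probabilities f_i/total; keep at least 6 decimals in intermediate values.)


Per-symbol terms -p_i * log2(p_i) with p_i = f_i/81:
  p = 16/81 = 0.197531: log2(p) = -2.339850, -p*log2(p) = 0.462193
  p = 12/81 = 0.148148: log2(p) = -2.754888, -p*log2(p) = 0.408131
  p = 11/81 = 0.135802: log2(p) = -2.880418, -p*log2(p) = 0.391168
  p = 18/81 = 0.222222: log2(p) = -2.169925, -p*log2(p) = 0.482206
  p = 17/81 = 0.209877: log2(p) = -2.252387, -p*log2(p) = 0.472723
  p = 7/81 = 0.086420: log2(p) = -3.532495, -p*log2(p) = 0.305277
H = 0.462193 + 0.408131 + 0.391168 + 0.482206 + 0.472723 + 0.305277 = 2.521698

H = 2.5217 bits/symbol


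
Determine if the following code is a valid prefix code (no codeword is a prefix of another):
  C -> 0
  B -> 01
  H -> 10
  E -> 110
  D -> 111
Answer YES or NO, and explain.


Checking each pair (does one codeword prefix another?):
  C='0' vs B='01': prefix -- VIOLATION

NO -- this is NOT a valid prefix code. C (0) is a prefix of B (01).


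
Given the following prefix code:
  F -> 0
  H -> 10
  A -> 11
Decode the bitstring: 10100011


Decoding step by step:
Bits 10 -> H
Bits 10 -> H
Bits 0 -> F
Bits 0 -> F
Bits 11 -> A


Decoded message: HHFFA


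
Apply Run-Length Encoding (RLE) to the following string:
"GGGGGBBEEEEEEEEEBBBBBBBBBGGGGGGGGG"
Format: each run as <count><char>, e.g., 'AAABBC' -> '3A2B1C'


Scanning runs left to right:
  i=0: run of 'G' x 5 -> '5G'
  i=5: run of 'B' x 2 -> '2B'
  i=7: run of 'E' x 9 -> '9E'
  i=16: run of 'B' x 9 -> '9B'
  i=25: run of 'G' x 9 -> '9G'

RLE = 5G2B9E9B9G


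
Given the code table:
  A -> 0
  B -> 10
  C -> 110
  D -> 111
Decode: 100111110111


Decoding:
10 -> B
0 -> A
111 -> D
110 -> C
111 -> D


Result: BADCD


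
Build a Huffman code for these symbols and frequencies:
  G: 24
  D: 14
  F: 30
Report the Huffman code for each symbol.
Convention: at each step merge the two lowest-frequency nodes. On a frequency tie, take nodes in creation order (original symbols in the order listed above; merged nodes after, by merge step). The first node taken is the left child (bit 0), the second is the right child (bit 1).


Huffman tree construction:
Step 1: Merge D(14) + G(24) = 38
Step 2: Merge F(30) + (D+G)(38) = 68
Read each symbol's code off the tree from the root (left child = 0, right child = 1).

Codes:
  G: 11 (length 2)
  D: 10 (length 2)
  F: 0 (length 1)
Average code length: 106/68 = 1.5588 bits/symbol


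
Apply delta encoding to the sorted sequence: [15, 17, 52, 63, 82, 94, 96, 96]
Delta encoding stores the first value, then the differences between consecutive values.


First value: 15
Deltas:
  17 - 15 = 2
  52 - 17 = 35
  63 - 52 = 11
  82 - 63 = 19
  94 - 82 = 12
  96 - 94 = 2
  96 - 96 = 0


Delta encoded: [15, 2, 35, 11, 19, 12, 2, 0]


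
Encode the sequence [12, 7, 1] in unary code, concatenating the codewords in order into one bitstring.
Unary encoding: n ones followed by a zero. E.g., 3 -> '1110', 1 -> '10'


Encode each number as n ones followed by a terminating 0:
  12 -> 1111111111110 (13 bits)
  7 -> 11111110 (8 bits)
  1 -> 10 (2 bits)
Total length = 13 + 8 + 2 = 23 bits.

Unary([12, 7, 1]) = 11111111111101111111010 (23 bits)


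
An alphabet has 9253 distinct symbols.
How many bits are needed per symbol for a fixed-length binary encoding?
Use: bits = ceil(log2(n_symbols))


log2(9253) = 13.1757
Bracket: 2^13 = 8192 < 9253 <= 2^14 = 16384
So ceil(log2(9253)) = 14

bits = ceil(log2(9253)) = ceil(13.1757) = 14 bits


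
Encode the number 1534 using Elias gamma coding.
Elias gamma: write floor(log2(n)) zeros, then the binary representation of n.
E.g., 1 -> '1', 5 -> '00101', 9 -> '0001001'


num_bits = floor(log2(1534)) + 1 = 11
leading_zeros = num_bits - 1 = 10
binary(1534) = 10111111110

Elias gamma(1534) = '0000000000' + '10111111110' = 000000000010111111110 (21 bits)


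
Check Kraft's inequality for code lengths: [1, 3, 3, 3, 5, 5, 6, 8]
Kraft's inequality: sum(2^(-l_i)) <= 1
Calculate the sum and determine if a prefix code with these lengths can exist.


Sum = 2^(-1) + 2^(-3) + 2^(-3) + 2^(-3) + 2^(-5) + 2^(-5) + 2^(-6) + 2^(-8)
    = 0.5 + 0.125 + 0.125 + 0.125 + 0.03125 + 0.03125 + 0.015625 + 0.00390625
    = 245/256 = 0.95703125
Since 0.95703125 <= 1, Kraft's inequality IS satisfied.
A prefix code with these lengths CAN exist.

Kraft sum = 0.95703125. Satisfied.


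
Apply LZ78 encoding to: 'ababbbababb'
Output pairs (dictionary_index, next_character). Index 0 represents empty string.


LZ78 encoding steps:
Dictionary: {0: ''}
Step 1: w='' (idx 0), next='a' -> output (0, 'a'), add 'a' as idx 1
Step 2: w='' (idx 0), next='b' -> output (0, 'b'), add 'b' as idx 2
Step 3: w='a' (idx 1), next='b' -> output (1, 'b'), add 'ab' as idx 3
Step 4: w='b' (idx 2), next='b' -> output (2, 'b'), add 'bb' as idx 4
Step 5: w='ab' (idx 3), next='a' -> output (3, 'a'), add 'aba' as idx 5
Step 6: w='bb' (idx 4), end of input -> output (4, '')


Encoded: [(0, 'a'), (0, 'b'), (1, 'b'), (2, 'b'), (3, 'a'), (4, '')]


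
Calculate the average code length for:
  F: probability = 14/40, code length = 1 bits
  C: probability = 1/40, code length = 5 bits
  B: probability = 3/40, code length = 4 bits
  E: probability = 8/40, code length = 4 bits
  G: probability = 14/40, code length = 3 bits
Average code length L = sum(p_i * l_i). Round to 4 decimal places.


Weighted contributions p_i * l_i:
  F: (14/40) * 1 = 14/40
  C: (1/40) * 5 = 5/40
  B: (3/40) * 4 = 12/40
  E: (8/40) * 4 = 32/40
  G: (14/40) * 3 = 42/40
Sum = (14 + 5 + 12 + 32 + 42)/40 = 105/40

L = 105/40 = 2.6250 bits/symbol


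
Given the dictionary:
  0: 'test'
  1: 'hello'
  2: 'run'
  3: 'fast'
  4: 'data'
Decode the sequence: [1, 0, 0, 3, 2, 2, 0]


Look up each index in the dictionary:
  1 -> 'hello'
  0 -> 'test'
  0 -> 'test'
  3 -> 'fast'
  2 -> 'run'
  2 -> 'run'
  0 -> 'test'

Decoded: "hello test test fast run run test"


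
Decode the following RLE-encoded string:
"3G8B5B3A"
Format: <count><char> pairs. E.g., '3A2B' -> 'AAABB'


Expanding each <count><char> pair:
  3G -> 'GGG'
  8B -> 'BBBBBBBB'
  5B -> 'BBBBB'
  3A -> 'AAA'

Decoded = GGGBBBBBBBBBBBBBAAA


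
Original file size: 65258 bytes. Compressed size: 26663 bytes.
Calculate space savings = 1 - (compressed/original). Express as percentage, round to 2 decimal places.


ratio = compressed/original = 26663/65258 = 0.408578
savings = 1 - ratio = 1 - 0.408578 = 0.591422
as a percentage: 0.591422 * 100 = 59.14%

Space savings = 1 - 26663/65258 = 59.14%


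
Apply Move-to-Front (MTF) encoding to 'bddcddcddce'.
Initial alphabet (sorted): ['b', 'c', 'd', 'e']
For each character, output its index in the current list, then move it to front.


MTF encoding:
'b': index 0 in ['b', 'c', 'd', 'e'] -> ['b', 'c', 'd', 'e']
'd': index 2 in ['b', 'c', 'd', 'e'] -> ['d', 'b', 'c', 'e']
'd': index 0 in ['d', 'b', 'c', 'e'] -> ['d', 'b', 'c', 'e']
'c': index 2 in ['d', 'b', 'c', 'e'] -> ['c', 'd', 'b', 'e']
'd': index 1 in ['c', 'd', 'b', 'e'] -> ['d', 'c', 'b', 'e']
'd': index 0 in ['d', 'c', 'b', 'e'] -> ['d', 'c', 'b', 'e']
'c': index 1 in ['d', 'c', 'b', 'e'] -> ['c', 'd', 'b', 'e']
'd': index 1 in ['c', 'd', 'b', 'e'] -> ['d', 'c', 'b', 'e']
'd': index 0 in ['d', 'c', 'b', 'e'] -> ['d', 'c', 'b', 'e']
'c': index 1 in ['d', 'c', 'b', 'e'] -> ['c', 'd', 'b', 'e']
'e': index 3 in ['c', 'd', 'b', 'e'] -> ['e', 'c', 'd', 'b']


Output: [0, 2, 0, 2, 1, 0, 1, 1, 0, 1, 3]


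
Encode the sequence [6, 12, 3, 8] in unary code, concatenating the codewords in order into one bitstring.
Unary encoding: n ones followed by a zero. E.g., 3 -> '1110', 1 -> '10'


Encode each number as n ones followed by a terminating 0:
  6 -> 1111110 (7 bits)
  12 -> 1111111111110 (13 bits)
  3 -> 1110 (4 bits)
  8 -> 111111110 (9 bits)
Total length = 7 + 13 + 4 + 9 = 33 bits.

Unary([6, 12, 3, 8]) = 111111011111111111101110111111110 (33 bits)


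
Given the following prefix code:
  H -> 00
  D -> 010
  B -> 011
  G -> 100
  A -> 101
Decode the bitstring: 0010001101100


Decoding step by step:
Bits 00 -> H
Bits 100 -> G
Bits 011 -> B
Bits 011 -> B
Bits 00 -> H


Decoded message: HGBBH


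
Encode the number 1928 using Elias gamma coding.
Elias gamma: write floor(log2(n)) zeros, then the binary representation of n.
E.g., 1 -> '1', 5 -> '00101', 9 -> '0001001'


num_bits = floor(log2(1928)) + 1 = 11
leading_zeros = num_bits - 1 = 10
binary(1928) = 11110001000

Elias gamma(1928) = '0000000000' + '11110001000' = 000000000011110001000 (21 bits)


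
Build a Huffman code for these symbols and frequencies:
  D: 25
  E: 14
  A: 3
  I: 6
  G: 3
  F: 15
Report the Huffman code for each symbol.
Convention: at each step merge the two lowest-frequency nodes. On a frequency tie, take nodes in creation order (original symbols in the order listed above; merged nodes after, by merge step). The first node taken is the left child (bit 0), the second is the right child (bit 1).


Huffman tree construction:
Step 1: Merge A(3) + G(3) = 6
Step 2: Merge I(6) + (A+G)(6) = 12
Step 3: Merge (I+(A+G))(12) + E(14) = 26
Step 4: Merge F(15) + D(25) = 40
Step 5: Merge ((I+(A+G))+E)(26) + (F+D)(40) = 66
Read each symbol's code off the tree from the root (left child = 0, right child = 1).

Codes:
  D: 11 (length 2)
  E: 01 (length 2)
  A: 0010 (length 4)
  I: 000 (length 3)
  G: 0011 (length 4)
  F: 10 (length 2)
Average code length: 150/66 = 2.2727 bits/symbol


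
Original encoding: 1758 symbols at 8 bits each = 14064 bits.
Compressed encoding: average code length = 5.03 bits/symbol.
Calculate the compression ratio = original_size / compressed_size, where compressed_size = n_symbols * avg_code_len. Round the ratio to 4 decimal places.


original_size = n_symbols * orig_bits = 1758 * 8 = 14064 bits
compressed_size = n_symbols * avg_code_len = 1758 * 5.03 = 8842.74 bits
ratio = original_size / compressed_size = 14064 / 8842.74 = 1.5905

Compression ratio = 1.5905


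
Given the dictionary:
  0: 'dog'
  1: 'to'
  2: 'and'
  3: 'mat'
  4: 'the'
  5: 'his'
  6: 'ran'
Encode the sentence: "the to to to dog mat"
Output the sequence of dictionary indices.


Look up each word in the dictionary:
  'the' -> 4
  'to' -> 1
  'to' -> 1
  'to' -> 1
  'dog' -> 0
  'mat' -> 3

Encoded: [4, 1, 1, 1, 0, 3]


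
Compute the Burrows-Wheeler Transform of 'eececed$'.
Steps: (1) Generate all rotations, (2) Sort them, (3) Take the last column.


Rotations (sorted):
  0: $eececed -> last char: d
  1: ceced$ee -> last char: e
  2: ced$eece -> last char: e
  3: d$eecece -> last char: e
  4: ececed$e -> last char: e
  5: eced$eec -> last char: c
  6: ed$eecec -> last char: c
  7: eececed$ -> last char: $


BWT = deeeecc$


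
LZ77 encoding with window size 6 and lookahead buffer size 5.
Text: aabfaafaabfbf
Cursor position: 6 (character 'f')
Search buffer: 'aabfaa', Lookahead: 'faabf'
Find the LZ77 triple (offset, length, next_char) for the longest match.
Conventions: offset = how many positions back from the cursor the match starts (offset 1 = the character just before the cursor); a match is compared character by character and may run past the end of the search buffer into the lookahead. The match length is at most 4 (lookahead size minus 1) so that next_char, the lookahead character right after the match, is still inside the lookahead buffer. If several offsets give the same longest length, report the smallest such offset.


Try each offset into the search buffer:
  offset=1 (pos 5, char 'a'): match length 0
  offset=2 (pos 4, char 'a'): match length 0
  offset=3 (pos 3, char 'f'): match length 3
  offset=4 (pos 2, char 'b'): match length 0
  offset=5 (pos 1, char 'a'): match length 0
  offset=6 (pos 0, char 'a'): match length 0
Longest match has length 3 at offset 3.
next_char = character at position 6 + 3 = 9 -> 'b'

Best match: offset=3, length=3 (matching 'faa' starting at position 3)
LZ77 triple: (3, 3, 'b')


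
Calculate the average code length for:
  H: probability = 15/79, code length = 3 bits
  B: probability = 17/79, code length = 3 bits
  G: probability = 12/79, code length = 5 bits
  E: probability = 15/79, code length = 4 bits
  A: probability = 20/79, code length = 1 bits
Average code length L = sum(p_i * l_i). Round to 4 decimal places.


Weighted contributions p_i * l_i:
  H: (15/79) * 3 = 45/79
  B: (17/79) * 3 = 51/79
  G: (12/79) * 5 = 60/79
  E: (15/79) * 4 = 60/79
  A: (20/79) * 1 = 20/79
Sum = (45 + 51 + 60 + 60 + 20)/79 = 236/79

L = 236/79 = 2.9873 bits/symbol


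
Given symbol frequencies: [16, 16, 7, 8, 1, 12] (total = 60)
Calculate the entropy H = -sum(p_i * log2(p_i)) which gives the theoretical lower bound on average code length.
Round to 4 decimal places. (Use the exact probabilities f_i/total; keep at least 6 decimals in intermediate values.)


Per-symbol terms -p_i * log2(p_i) with p_i = f_i/60:
  p = 16/60 = 0.266667: log2(p) = -1.906891, -p*log2(p) = 0.508504
  p = 16/60 = 0.266667: log2(p) = -1.906891, -p*log2(p) = 0.508504
  p = 7/60 = 0.116667: log2(p) = -3.099536, -p*log2(p) = 0.361612
  p = 8/60 = 0.133333: log2(p) = -2.906891, -p*log2(p) = 0.387585
  p = 1/60 = 0.016667: log2(p) = -5.906891, -p*log2(p) = 0.098448
  p = 12/60 = 0.200000: log2(p) = -2.321928, -p*log2(p) = 0.464386
H = 0.508504 + 0.508504 + 0.361612 + 0.387585 + 0.098448 + 0.464386 = 2.329039

H = 2.329 bits/symbol


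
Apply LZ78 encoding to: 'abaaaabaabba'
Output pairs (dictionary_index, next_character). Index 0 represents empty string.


LZ78 encoding steps:
Dictionary: {0: ''}
Step 1: w='' (idx 0), next='a' -> output (0, 'a'), add 'a' as idx 1
Step 2: w='' (idx 0), next='b' -> output (0, 'b'), add 'b' as idx 2
Step 3: w='a' (idx 1), next='a' -> output (1, 'a'), add 'aa' as idx 3
Step 4: w='aa' (idx 3), next='b' -> output (3, 'b'), add 'aab' as idx 4
Step 5: w='aab' (idx 4), next='b' -> output (4, 'b'), add 'aabb' as idx 5
Step 6: w='a' (idx 1), end of input -> output (1, '')


Encoded: [(0, 'a'), (0, 'b'), (1, 'a'), (3, 'b'), (4, 'b'), (1, '')]


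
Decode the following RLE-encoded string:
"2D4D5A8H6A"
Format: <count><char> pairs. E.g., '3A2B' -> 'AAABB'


Expanding each <count><char> pair:
  2D -> 'DD'
  4D -> 'DDDD'
  5A -> 'AAAAA'
  8H -> 'HHHHHHHH'
  6A -> 'AAAAAA'

Decoded = DDDDDDAAAAAHHHHHHHHAAAAAA


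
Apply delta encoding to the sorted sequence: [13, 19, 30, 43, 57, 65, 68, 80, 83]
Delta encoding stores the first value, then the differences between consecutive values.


First value: 13
Deltas:
  19 - 13 = 6
  30 - 19 = 11
  43 - 30 = 13
  57 - 43 = 14
  65 - 57 = 8
  68 - 65 = 3
  80 - 68 = 12
  83 - 80 = 3


Delta encoded: [13, 6, 11, 13, 14, 8, 3, 12, 3]


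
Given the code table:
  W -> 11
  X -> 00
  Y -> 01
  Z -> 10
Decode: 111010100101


Decoding:
11 -> W
10 -> Z
10 -> Z
10 -> Z
01 -> Y
01 -> Y


Result: WZZZYY


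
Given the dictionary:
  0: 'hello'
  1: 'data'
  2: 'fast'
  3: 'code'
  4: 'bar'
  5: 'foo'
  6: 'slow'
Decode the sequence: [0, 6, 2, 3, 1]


Look up each index in the dictionary:
  0 -> 'hello'
  6 -> 'slow'
  2 -> 'fast'
  3 -> 'code'
  1 -> 'data'

Decoded: "hello slow fast code data"


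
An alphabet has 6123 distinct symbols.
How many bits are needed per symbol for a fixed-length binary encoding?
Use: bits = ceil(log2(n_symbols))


log2(6123) = 12.58
Bracket: 2^12 = 4096 < 6123 <= 2^13 = 8192
So ceil(log2(6123)) = 13

bits = ceil(log2(6123)) = ceil(12.58) = 13 bits


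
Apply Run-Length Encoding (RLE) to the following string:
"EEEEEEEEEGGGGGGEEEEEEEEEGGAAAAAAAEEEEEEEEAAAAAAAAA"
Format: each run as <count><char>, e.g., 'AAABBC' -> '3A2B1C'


Scanning runs left to right:
  i=0: run of 'E' x 9 -> '9E'
  i=9: run of 'G' x 6 -> '6G'
  i=15: run of 'E' x 9 -> '9E'
  i=24: run of 'G' x 2 -> '2G'
  i=26: run of 'A' x 7 -> '7A'
  i=33: run of 'E' x 8 -> '8E'
  i=41: run of 'A' x 9 -> '9A'

RLE = 9E6G9E2G7A8E9A


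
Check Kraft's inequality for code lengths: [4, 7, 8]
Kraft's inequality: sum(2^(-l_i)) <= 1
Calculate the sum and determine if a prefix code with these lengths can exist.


Sum = 2^(-4) + 2^(-7) + 2^(-8)
    = 0.0625 + 0.0078125 + 0.00390625
    = 19/256 = 0.07421875
Since 0.07421875 <= 1, Kraft's inequality IS satisfied.
A prefix code with these lengths CAN exist.

Kraft sum = 0.07421875. Satisfied.


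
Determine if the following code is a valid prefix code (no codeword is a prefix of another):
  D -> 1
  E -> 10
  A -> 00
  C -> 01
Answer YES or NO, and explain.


Checking each pair (does one codeword prefix another?):
  D='1' vs E='10': prefix -- VIOLATION

NO -- this is NOT a valid prefix code. D (1) is a prefix of E (10).


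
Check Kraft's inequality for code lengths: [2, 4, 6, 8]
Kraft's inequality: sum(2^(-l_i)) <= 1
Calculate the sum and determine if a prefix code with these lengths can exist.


Sum = 2^(-2) + 2^(-4) + 2^(-6) + 2^(-8)
    = 0.25 + 0.0625 + 0.015625 + 0.00390625
    = 85/256 = 0.33203125
Since 0.33203125 <= 1, Kraft's inequality IS satisfied.
A prefix code with these lengths CAN exist.

Kraft sum = 0.33203125. Satisfied.


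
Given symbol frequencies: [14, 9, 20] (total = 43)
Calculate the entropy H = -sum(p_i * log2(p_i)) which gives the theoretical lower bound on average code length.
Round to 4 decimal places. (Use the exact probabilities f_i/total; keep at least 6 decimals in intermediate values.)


Per-symbol terms -p_i * log2(p_i) with p_i = f_i/43:
  p = 14/43 = 0.325581: log2(p) = -1.618910, -p*log2(p) = 0.527087
  p = 9/43 = 0.209302: log2(p) = -2.256340, -p*log2(p) = 0.472257
  p = 20/43 = 0.465116: log2(p) = -1.104337, -p*log2(p) = 0.513645
H = 0.527087 + 0.472257 + 0.513645 = 1.512989

H = 1.513 bits/symbol


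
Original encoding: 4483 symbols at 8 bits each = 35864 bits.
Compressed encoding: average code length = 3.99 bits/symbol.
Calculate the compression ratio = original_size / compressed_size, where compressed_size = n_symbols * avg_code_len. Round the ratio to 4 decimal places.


original_size = n_symbols * orig_bits = 4483 * 8 = 35864 bits
compressed_size = n_symbols * avg_code_len = 4483 * 3.99 = 17887.17 bits
ratio = original_size / compressed_size = 35864 / 17887.17 = 2.005

Compression ratio = 2.005


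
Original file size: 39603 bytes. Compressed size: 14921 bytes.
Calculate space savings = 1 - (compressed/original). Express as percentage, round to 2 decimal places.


ratio = compressed/original = 14921/39603 = 0.376764
savings = 1 - ratio = 1 - 0.376764 = 0.623236
as a percentage: 0.623236 * 100 = 62.32%

Space savings = 1 - 14921/39603 = 62.32%


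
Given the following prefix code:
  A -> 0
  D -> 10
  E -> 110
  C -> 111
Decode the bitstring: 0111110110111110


Decoding step by step:
Bits 0 -> A
Bits 111 -> C
Bits 110 -> E
Bits 110 -> E
Bits 111 -> C
Bits 110 -> E


Decoded message: ACEECE


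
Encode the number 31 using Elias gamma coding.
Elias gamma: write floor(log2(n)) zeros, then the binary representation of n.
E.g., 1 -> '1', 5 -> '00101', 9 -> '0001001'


num_bits = floor(log2(31)) + 1 = 5
leading_zeros = num_bits - 1 = 4
binary(31) = 11111

Elias gamma(31) = '0000' + '11111' = 000011111 (9 bits)


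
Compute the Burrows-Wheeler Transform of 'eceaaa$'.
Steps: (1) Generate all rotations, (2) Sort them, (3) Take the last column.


Rotations (sorted):
  0: $eceaaa -> last char: a
  1: a$eceaa -> last char: a
  2: aa$ecea -> last char: a
  3: aaa$ece -> last char: e
  4: ceaaa$e -> last char: e
  5: eaaa$ec -> last char: c
  6: eceaaa$ -> last char: $


BWT = aaaeec$
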